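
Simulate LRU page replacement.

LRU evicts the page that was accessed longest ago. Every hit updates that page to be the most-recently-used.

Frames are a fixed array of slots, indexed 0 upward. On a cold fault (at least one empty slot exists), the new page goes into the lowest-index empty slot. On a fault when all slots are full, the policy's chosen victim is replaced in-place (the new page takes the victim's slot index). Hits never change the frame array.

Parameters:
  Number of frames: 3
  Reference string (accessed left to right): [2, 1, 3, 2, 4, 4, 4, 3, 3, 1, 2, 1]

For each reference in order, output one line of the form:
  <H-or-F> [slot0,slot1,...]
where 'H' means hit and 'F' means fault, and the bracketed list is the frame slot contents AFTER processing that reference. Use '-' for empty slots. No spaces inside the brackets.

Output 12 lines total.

F [2,-,-]
F [2,1,-]
F [2,1,3]
H [2,1,3]
F [2,4,3]
H [2,4,3]
H [2,4,3]
H [2,4,3]
H [2,4,3]
F [1,4,3]
F [1,2,3]
H [1,2,3]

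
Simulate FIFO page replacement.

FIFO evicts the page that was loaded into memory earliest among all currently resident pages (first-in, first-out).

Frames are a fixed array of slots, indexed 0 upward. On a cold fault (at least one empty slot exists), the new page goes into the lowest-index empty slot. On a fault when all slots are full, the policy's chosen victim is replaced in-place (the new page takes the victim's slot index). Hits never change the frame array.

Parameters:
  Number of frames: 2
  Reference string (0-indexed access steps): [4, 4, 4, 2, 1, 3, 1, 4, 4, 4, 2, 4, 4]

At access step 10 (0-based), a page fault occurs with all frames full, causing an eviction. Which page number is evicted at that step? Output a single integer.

Step 0: ref 4 -> FAULT, frames=[4,-]
Step 1: ref 4 -> HIT, frames=[4,-]
Step 2: ref 4 -> HIT, frames=[4,-]
Step 3: ref 2 -> FAULT, frames=[4,2]
Step 4: ref 1 -> FAULT, evict 4, frames=[1,2]
Step 5: ref 3 -> FAULT, evict 2, frames=[1,3]
Step 6: ref 1 -> HIT, frames=[1,3]
Step 7: ref 4 -> FAULT, evict 1, frames=[4,3]
Step 8: ref 4 -> HIT, frames=[4,3]
Step 9: ref 4 -> HIT, frames=[4,3]
Step 10: ref 2 -> FAULT, evict 3, frames=[4,2]
At step 10: evicted page 3

Answer: 3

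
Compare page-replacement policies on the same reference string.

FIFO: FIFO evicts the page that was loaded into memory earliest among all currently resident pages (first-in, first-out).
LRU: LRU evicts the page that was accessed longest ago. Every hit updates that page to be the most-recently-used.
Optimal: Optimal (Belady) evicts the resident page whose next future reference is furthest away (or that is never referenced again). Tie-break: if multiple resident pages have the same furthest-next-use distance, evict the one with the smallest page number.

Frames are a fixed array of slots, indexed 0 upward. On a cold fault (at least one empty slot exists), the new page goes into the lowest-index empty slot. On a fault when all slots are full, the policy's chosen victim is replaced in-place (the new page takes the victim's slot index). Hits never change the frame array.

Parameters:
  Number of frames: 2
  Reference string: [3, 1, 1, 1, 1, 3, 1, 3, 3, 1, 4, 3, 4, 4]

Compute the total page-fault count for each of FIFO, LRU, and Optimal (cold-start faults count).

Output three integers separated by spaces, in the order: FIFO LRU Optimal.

--- FIFO ---
  step 0: ref 3 -> FAULT, frames=[3,-] (faults so far: 1)
  step 1: ref 1 -> FAULT, frames=[3,1] (faults so far: 2)
  step 2: ref 1 -> HIT, frames=[3,1] (faults so far: 2)
  step 3: ref 1 -> HIT, frames=[3,1] (faults so far: 2)
  step 4: ref 1 -> HIT, frames=[3,1] (faults so far: 2)
  step 5: ref 3 -> HIT, frames=[3,1] (faults so far: 2)
  step 6: ref 1 -> HIT, frames=[3,1] (faults so far: 2)
  step 7: ref 3 -> HIT, frames=[3,1] (faults so far: 2)
  step 8: ref 3 -> HIT, frames=[3,1] (faults so far: 2)
  step 9: ref 1 -> HIT, frames=[3,1] (faults so far: 2)
  step 10: ref 4 -> FAULT, evict 3, frames=[4,1] (faults so far: 3)
  step 11: ref 3 -> FAULT, evict 1, frames=[4,3] (faults so far: 4)
  step 12: ref 4 -> HIT, frames=[4,3] (faults so far: 4)
  step 13: ref 4 -> HIT, frames=[4,3] (faults so far: 4)
  FIFO total faults: 4
--- LRU ---
  step 0: ref 3 -> FAULT, frames=[3,-] (faults so far: 1)
  step 1: ref 1 -> FAULT, frames=[3,1] (faults so far: 2)
  step 2: ref 1 -> HIT, frames=[3,1] (faults so far: 2)
  step 3: ref 1 -> HIT, frames=[3,1] (faults so far: 2)
  step 4: ref 1 -> HIT, frames=[3,1] (faults so far: 2)
  step 5: ref 3 -> HIT, frames=[3,1] (faults so far: 2)
  step 6: ref 1 -> HIT, frames=[3,1] (faults so far: 2)
  step 7: ref 3 -> HIT, frames=[3,1] (faults so far: 2)
  step 8: ref 3 -> HIT, frames=[3,1] (faults so far: 2)
  step 9: ref 1 -> HIT, frames=[3,1] (faults so far: 2)
  step 10: ref 4 -> FAULT, evict 3, frames=[4,1] (faults so far: 3)
  step 11: ref 3 -> FAULT, evict 1, frames=[4,3] (faults so far: 4)
  step 12: ref 4 -> HIT, frames=[4,3] (faults so far: 4)
  step 13: ref 4 -> HIT, frames=[4,3] (faults so far: 4)
  LRU total faults: 4
--- Optimal ---
  step 0: ref 3 -> FAULT, frames=[3,-] (faults so far: 1)
  step 1: ref 1 -> FAULT, frames=[3,1] (faults so far: 2)
  step 2: ref 1 -> HIT, frames=[3,1] (faults so far: 2)
  step 3: ref 1 -> HIT, frames=[3,1] (faults so far: 2)
  step 4: ref 1 -> HIT, frames=[3,1] (faults so far: 2)
  step 5: ref 3 -> HIT, frames=[3,1] (faults so far: 2)
  step 6: ref 1 -> HIT, frames=[3,1] (faults so far: 2)
  step 7: ref 3 -> HIT, frames=[3,1] (faults so far: 2)
  step 8: ref 3 -> HIT, frames=[3,1] (faults so far: 2)
  step 9: ref 1 -> HIT, frames=[3,1] (faults so far: 2)
  step 10: ref 4 -> FAULT, evict 1, frames=[3,4] (faults so far: 3)
  step 11: ref 3 -> HIT, frames=[3,4] (faults so far: 3)
  step 12: ref 4 -> HIT, frames=[3,4] (faults so far: 3)
  step 13: ref 4 -> HIT, frames=[3,4] (faults so far: 3)
  Optimal total faults: 3

Answer: 4 4 3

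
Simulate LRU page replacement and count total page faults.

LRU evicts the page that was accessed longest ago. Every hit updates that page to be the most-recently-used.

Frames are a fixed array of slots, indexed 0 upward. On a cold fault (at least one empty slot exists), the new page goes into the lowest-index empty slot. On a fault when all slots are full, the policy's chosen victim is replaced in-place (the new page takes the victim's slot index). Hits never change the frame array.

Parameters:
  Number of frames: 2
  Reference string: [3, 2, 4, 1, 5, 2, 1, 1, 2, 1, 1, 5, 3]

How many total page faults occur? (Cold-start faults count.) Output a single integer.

Step 0: ref 3 → FAULT, frames=[3,-]
Step 1: ref 2 → FAULT, frames=[3,2]
Step 2: ref 4 → FAULT (evict 3), frames=[4,2]
Step 3: ref 1 → FAULT (evict 2), frames=[4,1]
Step 4: ref 5 → FAULT (evict 4), frames=[5,1]
Step 5: ref 2 → FAULT (evict 1), frames=[5,2]
Step 6: ref 1 → FAULT (evict 5), frames=[1,2]
Step 7: ref 1 → HIT, frames=[1,2]
Step 8: ref 2 → HIT, frames=[1,2]
Step 9: ref 1 → HIT, frames=[1,2]
Step 10: ref 1 → HIT, frames=[1,2]
Step 11: ref 5 → FAULT (evict 2), frames=[1,5]
Step 12: ref 3 → FAULT (evict 1), frames=[3,5]
Total faults: 9

Answer: 9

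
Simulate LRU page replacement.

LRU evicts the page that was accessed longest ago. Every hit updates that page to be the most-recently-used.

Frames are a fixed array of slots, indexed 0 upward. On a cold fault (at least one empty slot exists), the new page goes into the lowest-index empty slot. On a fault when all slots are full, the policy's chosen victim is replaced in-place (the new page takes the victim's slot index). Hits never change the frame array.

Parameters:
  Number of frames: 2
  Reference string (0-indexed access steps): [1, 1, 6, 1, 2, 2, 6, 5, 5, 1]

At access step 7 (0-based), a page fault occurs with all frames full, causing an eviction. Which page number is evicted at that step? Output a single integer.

Answer: 2

Derivation:
Step 0: ref 1 -> FAULT, frames=[1,-]
Step 1: ref 1 -> HIT, frames=[1,-]
Step 2: ref 6 -> FAULT, frames=[1,6]
Step 3: ref 1 -> HIT, frames=[1,6]
Step 4: ref 2 -> FAULT, evict 6, frames=[1,2]
Step 5: ref 2 -> HIT, frames=[1,2]
Step 6: ref 6 -> FAULT, evict 1, frames=[6,2]
Step 7: ref 5 -> FAULT, evict 2, frames=[6,5]
At step 7: evicted page 2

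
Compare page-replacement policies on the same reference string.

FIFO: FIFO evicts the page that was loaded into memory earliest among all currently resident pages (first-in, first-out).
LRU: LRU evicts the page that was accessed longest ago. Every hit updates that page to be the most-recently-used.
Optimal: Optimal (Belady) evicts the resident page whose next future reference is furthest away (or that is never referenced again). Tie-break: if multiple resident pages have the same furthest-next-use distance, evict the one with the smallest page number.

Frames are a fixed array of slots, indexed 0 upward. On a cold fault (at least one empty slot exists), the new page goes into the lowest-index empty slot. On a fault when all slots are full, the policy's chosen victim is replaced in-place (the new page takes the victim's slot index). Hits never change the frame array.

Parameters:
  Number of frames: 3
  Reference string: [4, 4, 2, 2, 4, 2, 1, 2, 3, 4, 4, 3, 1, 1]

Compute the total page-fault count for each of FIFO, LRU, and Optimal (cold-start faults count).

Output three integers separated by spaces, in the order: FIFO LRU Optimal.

--- FIFO ---
  step 0: ref 4 -> FAULT, frames=[4,-,-] (faults so far: 1)
  step 1: ref 4 -> HIT, frames=[4,-,-] (faults so far: 1)
  step 2: ref 2 -> FAULT, frames=[4,2,-] (faults so far: 2)
  step 3: ref 2 -> HIT, frames=[4,2,-] (faults so far: 2)
  step 4: ref 4 -> HIT, frames=[4,2,-] (faults so far: 2)
  step 5: ref 2 -> HIT, frames=[4,2,-] (faults so far: 2)
  step 6: ref 1 -> FAULT, frames=[4,2,1] (faults so far: 3)
  step 7: ref 2 -> HIT, frames=[4,2,1] (faults so far: 3)
  step 8: ref 3 -> FAULT, evict 4, frames=[3,2,1] (faults so far: 4)
  step 9: ref 4 -> FAULT, evict 2, frames=[3,4,1] (faults so far: 5)
  step 10: ref 4 -> HIT, frames=[3,4,1] (faults so far: 5)
  step 11: ref 3 -> HIT, frames=[3,4,1] (faults so far: 5)
  step 12: ref 1 -> HIT, frames=[3,4,1] (faults so far: 5)
  step 13: ref 1 -> HIT, frames=[3,4,1] (faults so far: 5)
  FIFO total faults: 5
--- LRU ---
  step 0: ref 4 -> FAULT, frames=[4,-,-] (faults so far: 1)
  step 1: ref 4 -> HIT, frames=[4,-,-] (faults so far: 1)
  step 2: ref 2 -> FAULT, frames=[4,2,-] (faults so far: 2)
  step 3: ref 2 -> HIT, frames=[4,2,-] (faults so far: 2)
  step 4: ref 4 -> HIT, frames=[4,2,-] (faults so far: 2)
  step 5: ref 2 -> HIT, frames=[4,2,-] (faults so far: 2)
  step 6: ref 1 -> FAULT, frames=[4,2,1] (faults so far: 3)
  step 7: ref 2 -> HIT, frames=[4,2,1] (faults so far: 3)
  step 8: ref 3 -> FAULT, evict 4, frames=[3,2,1] (faults so far: 4)
  step 9: ref 4 -> FAULT, evict 1, frames=[3,2,4] (faults so far: 5)
  step 10: ref 4 -> HIT, frames=[3,2,4] (faults so far: 5)
  step 11: ref 3 -> HIT, frames=[3,2,4] (faults so far: 5)
  step 12: ref 1 -> FAULT, evict 2, frames=[3,1,4] (faults so far: 6)
  step 13: ref 1 -> HIT, frames=[3,1,4] (faults so far: 6)
  LRU total faults: 6
--- Optimal ---
  step 0: ref 4 -> FAULT, frames=[4,-,-] (faults so far: 1)
  step 1: ref 4 -> HIT, frames=[4,-,-] (faults so far: 1)
  step 2: ref 2 -> FAULT, frames=[4,2,-] (faults so far: 2)
  step 3: ref 2 -> HIT, frames=[4,2,-] (faults so far: 2)
  step 4: ref 4 -> HIT, frames=[4,2,-] (faults so far: 2)
  step 5: ref 2 -> HIT, frames=[4,2,-] (faults so far: 2)
  step 6: ref 1 -> FAULT, frames=[4,2,1] (faults so far: 3)
  step 7: ref 2 -> HIT, frames=[4,2,1] (faults so far: 3)
  step 8: ref 3 -> FAULT, evict 2, frames=[4,3,1] (faults so far: 4)
  step 9: ref 4 -> HIT, frames=[4,3,1] (faults so far: 4)
  step 10: ref 4 -> HIT, frames=[4,3,1] (faults so far: 4)
  step 11: ref 3 -> HIT, frames=[4,3,1] (faults so far: 4)
  step 12: ref 1 -> HIT, frames=[4,3,1] (faults so far: 4)
  step 13: ref 1 -> HIT, frames=[4,3,1] (faults so far: 4)
  Optimal total faults: 4

Answer: 5 6 4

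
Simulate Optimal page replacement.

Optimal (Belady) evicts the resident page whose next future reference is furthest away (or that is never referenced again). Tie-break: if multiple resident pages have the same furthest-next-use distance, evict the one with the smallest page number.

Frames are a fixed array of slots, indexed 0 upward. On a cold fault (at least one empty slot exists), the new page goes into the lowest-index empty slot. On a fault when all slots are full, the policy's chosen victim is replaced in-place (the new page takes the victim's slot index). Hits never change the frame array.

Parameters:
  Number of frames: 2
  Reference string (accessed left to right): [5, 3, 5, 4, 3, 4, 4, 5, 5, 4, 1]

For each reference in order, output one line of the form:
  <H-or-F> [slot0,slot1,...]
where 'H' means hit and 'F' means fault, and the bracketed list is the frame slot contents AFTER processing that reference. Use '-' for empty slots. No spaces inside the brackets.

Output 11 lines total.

F [5,-]
F [5,3]
H [5,3]
F [4,3]
H [4,3]
H [4,3]
H [4,3]
F [4,5]
H [4,5]
H [4,5]
F [1,5]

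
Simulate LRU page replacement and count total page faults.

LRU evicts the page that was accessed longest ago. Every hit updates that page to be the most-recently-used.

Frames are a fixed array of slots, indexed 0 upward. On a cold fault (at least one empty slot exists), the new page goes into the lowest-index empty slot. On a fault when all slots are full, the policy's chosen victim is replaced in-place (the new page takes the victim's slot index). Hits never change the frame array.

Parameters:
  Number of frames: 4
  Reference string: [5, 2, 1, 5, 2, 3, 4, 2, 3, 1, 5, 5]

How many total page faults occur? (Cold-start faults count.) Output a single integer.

Step 0: ref 5 → FAULT, frames=[5,-,-,-]
Step 1: ref 2 → FAULT, frames=[5,2,-,-]
Step 2: ref 1 → FAULT, frames=[5,2,1,-]
Step 3: ref 5 → HIT, frames=[5,2,1,-]
Step 4: ref 2 → HIT, frames=[5,2,1,-]
Step 5: ref 3 → FAULT, frames=[5,2,1,3]
Step 6: ref 4 → FAULT (evict 1), frames=[5,2,4,3]
Step 7: ref 2 → HIT, frames=[5,2,4,3]
Step 8: ref 3 → HIT, frames=[5,2,4,3]
Step 9: ref 1 → FAULT (evict 5), frames=[1,2,4,3]
Step 10: ref 5 → FAULT (evict 4), frames=[1,2,5,3]
Step 11: ref 5 → HIT, frames=[1,2,5,3]
Total faults: 7

Answer: 7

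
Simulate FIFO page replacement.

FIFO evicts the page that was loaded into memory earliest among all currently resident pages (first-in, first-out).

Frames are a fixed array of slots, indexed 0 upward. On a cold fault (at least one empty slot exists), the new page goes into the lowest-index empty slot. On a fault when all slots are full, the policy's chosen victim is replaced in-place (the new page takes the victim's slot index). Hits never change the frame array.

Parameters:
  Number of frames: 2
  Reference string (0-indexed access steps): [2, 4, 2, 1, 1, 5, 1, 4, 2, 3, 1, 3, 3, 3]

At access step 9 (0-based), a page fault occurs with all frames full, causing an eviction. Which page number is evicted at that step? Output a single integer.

Answer: 4

Derivation:
Step 0: ref 2 -> FAULT, frames=[2,-]
Step 1: ref 4 -> FAULT, frames=[2,4]
Step 2: ref 2 -> HIT, frames=[2,4]
Step 3: ref 1 -> FAULT, evict 2, frames=[1,4]
Step 4: ref 1 -> HIT, frames=[1,4]
Step 5: ref 5 -> FAULT, evict 4, frames=[1,5]
Step 6: ref 1 -> HIT, frames=[1,5]
Step 7: ref 4 -> FAULT, evict 1, frames=[4,5]
Step 8: ref 2 -> FAULT, evict 5, frames=[4,2]
Step 9: ref 3 -> FAULT, evict 4, frames=[3,2]
At step 9: evicted page 4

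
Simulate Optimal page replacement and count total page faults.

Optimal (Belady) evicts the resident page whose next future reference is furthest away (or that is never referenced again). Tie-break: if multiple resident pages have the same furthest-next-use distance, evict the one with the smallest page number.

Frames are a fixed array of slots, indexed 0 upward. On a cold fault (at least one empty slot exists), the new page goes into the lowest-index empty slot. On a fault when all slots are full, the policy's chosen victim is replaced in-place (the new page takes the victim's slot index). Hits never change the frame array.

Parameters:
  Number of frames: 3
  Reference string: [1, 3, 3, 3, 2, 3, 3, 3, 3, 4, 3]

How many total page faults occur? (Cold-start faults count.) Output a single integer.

Answer: 4

Derivation:
Step 0: ref 1 → FAULT, frames=[1,-,-]
Step 1: ref 3 → FAULT, frames=[1,3,-]
Step 2: ref 3 → HIT, frames=[1,3,-]
Step 3: ref 3 → HIT, frames=[1,3,-]
Step 4: ref 2 → FAULT, frames=[1,3,2]
Step 5: ref 3 → HIT, frames=[1,3,2]
Step 6: ref 3 → HIT, frames=[1,3,2]
Step 7: ref 3 → HIT, frames=[1,3,2]
Step 8: ref 3 → HIT, frames=[1,3,2]
Step 9: ref 4 → FAULT (evict 1), frames=[4,3,2]
Step 10: ref 3 → HIT, frames=[4,3,2]
Total faults: 4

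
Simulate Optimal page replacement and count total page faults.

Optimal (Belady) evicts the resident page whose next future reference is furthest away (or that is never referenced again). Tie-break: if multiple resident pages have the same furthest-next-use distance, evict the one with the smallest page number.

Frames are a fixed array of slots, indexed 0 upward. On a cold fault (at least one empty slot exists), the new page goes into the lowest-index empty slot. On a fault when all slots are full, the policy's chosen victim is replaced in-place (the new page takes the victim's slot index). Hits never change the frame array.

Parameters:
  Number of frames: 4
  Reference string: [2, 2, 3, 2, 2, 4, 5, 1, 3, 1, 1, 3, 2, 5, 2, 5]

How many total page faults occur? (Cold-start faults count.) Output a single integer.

Answer: 5

Derivation:
Step 0: ref 2 → FAULT, frames=[2,-,-,-]
Step 1: ref 2 → HIT, frames=[2,-,-,-]
Step 2: ref 3 → FAULT, frames=[2,3,-,-]
Step 3: ref 2 → HIT, frames=[2,3,-,-]
Step 4: ref 2 → HIT, frames=[2,3,-,-]
Step 5: ref 4 → FAULT, frames=[2,3,4,-]
Step 6: ref 5 → FAULT, frames=[2,3,4,5]
Step 7: ref 1 → FAULT (evict 4), frames=[2,3,1,5]
Step 8: ref 3 → HIT, frames=[2,3,1,5]
Step 9: ref 1 → HIT, frames=[2,3,1,5]
Step 10: ref 1 → HIT, frames=[2,3,1,5]
Step 11: ref 3 → HIT, frames=[2,3,1,5]
Step 12: ref 2 → HIT, frames=[2,3,1,5]
Step 13: ref 5 → HIT, frames=[2,3,1,5]
Step 14: ref 2 → HIT, frames=[2,3,1,5]
Step 15: ref 5 → HIT, frames=[2,3,1,5]
Total faults: 5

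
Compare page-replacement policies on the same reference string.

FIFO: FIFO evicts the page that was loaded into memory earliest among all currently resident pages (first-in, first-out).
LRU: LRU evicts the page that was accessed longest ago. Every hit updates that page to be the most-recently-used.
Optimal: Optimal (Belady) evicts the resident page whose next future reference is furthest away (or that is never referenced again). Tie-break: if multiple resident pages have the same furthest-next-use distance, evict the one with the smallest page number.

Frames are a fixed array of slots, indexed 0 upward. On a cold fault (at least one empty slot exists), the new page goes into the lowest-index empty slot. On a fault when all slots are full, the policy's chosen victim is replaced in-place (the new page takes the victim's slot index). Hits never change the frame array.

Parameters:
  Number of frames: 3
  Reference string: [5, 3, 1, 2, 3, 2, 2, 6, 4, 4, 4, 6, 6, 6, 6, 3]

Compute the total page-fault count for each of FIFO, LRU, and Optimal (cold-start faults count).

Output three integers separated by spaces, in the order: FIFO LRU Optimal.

--- FIFO ---
  step 0: ref 5 -> FAULT, frames=[5,-,-] (faults so far: 1)
  step 1: ref 3 -> FAULT, frames=[5,3,-] (faults so far: 2)
  step 2: ref 1 -> FAULT, frames=[5,3,1] (faults so far: 3)
  step 3: ref 2 -> FAULT, evict 5, frames=[2,3,1] (faults so far: 4)
  step 4: ref 3 -> HIT, frames=[2,3,1] (faults so far: 4)
  step 5: ref 2 -> HIT, frames=[2,3,1] (faults so far: 4)
  step 6: ref 2 -> HIT, frames=[2,3,1] (faults so far: 4)
  step 7: ref 6 -> FAULT, evict 3, frames=[2,6,1] (faults so far: 5)
  step 8: ref 4 -> FAULT, evict 1, frames=[2,6,4] (faults so far: 6)
  step 9: ref 4 -> HIT, frames=[2,6,4] (faults so far: 6)
  step 10: ref 4 -> HIT, frames=[2,6,4] (faults so far: 6)
  step 11: ref 6 -> HIT, frames=[2,6,4] (faults so far: 6)
  step 12: ref 6 -> HIT, frames=[2,6,4] (faults so far: 6)
  step 13: ref 6 -> HIT, frames=[2,6,4] (faults so far: 6)
  step 14: ref 6 -> HIT, frames=[2,6,4] (faults so far: 6)
  step 15: ref 3 -> FAULT, evict 2, frames=[3,6,4] (faults so far: 7)
  FIFO total faults: 7
--- LRU ---
  step 0: ref 5 -> FAULT, frames=[5,-,-] (faults so far: 1)
  step 1: ref 3 -> FAULT, frames=[5,3,-] (faults so far: 2)
  step 2: ref 1 -> FAULT, frames=[5,3,1] (faults so far: 3)
  step 3: ref 2 -> FAULT, evict 5, frames=[2,3,1] (faults so far: 4)
  step 4: ref 3 -> HIT, frames=[2,3,1] (faults so far: 4)
  step 5: ref 2 -> HIT, frames=[2,3,1] (faults so far: 4)
  step 6: ref 2 -> HIT, frames=[2,3,1] (faults so far: 4)
  step 7: ref 6 -> FAULT, evict 1, frames=[2,3,6] (faults so far: 5)
  step 8: ref 4 -> FAULT, evict 3, frames=[2,4,6] (faults so far: 6)
  step 9: ref 4 -> HIT, frames=[2,4,6] (faults so far: 6)
  step 10: ref 4 -> HIT, frames=[2,4,6] (faults so far: 6)
  step 11: ref 6 -> HIT, frames=[2,4,6] (faults so far: 6)
  step 12: ref 6 -> HIT, frames=[2,4,6] (faults so far: 6)
  step 13: ref 6 -> HIT, frames=[2,4,6] (faults so far: 6)
  step 14: ref 6 -> HIT, frames=[2,4,6] (faults so far: 6)
  step 15: ref 3 -> FAULT, evict 2, frames=[3,4,6] (faults so far: 7)
  LRU total faults: 7
--- Optimal ---
  step 0: ref 5 -> FAULT, frames=[5,-,-] (faults so far: 1)
  step 1: ref 3 -> FAULT, frames=[5,3,-] (faults so far: 2)
  step 2: ref 1 -> FAULT, frames=[5,3,1] (faults so far: 3)
  step 3: ref 2 -> FAULT, evict 1, frames=[5,3,2] (faults so far: 4)
  step 4: ref 3 -> HIT, frames=[5,3,2] (faults so far: 4)
  step 5: ref 2 -> HIT, frames=[5,3,2] (faults so far: 4)
  step 6: ref 2 -> HIT, frames=[5,3,2] (faults so far: 4)
  step 7: ref 6 -> FAULT, evict 2, frames=[5,3,6] (faults so far: 5)
  step 8: ref 4 -> FAULT, evict 5, frames=[4,3,6] (faults so far: 6)
  step 9: ref 4 -> HIT, frames=[4,3,6] (faults so far: 6)
  step 10: ref 4 -> HIT, frames=[4,3,6] (faults so far: 6)
  step 11: ref 6 -> HIT, frames=[4,3,6] (faults so far: 6)
  step 12: ref 6 -> HIT, frames=[4,3,6] (faults so far: 6)
  step 13: ref 6 -> HIT, frames=[4,3,6] (faults so far: 6)
  step 14: ref 6 -> HIT, frames=[4,3,6] (faults so far: 6)
  step 15: ref 3 -> HIT, frames=[4,3,6] (faults so far: 6)
  Optimal total faults: 6

Answer: 7 7 6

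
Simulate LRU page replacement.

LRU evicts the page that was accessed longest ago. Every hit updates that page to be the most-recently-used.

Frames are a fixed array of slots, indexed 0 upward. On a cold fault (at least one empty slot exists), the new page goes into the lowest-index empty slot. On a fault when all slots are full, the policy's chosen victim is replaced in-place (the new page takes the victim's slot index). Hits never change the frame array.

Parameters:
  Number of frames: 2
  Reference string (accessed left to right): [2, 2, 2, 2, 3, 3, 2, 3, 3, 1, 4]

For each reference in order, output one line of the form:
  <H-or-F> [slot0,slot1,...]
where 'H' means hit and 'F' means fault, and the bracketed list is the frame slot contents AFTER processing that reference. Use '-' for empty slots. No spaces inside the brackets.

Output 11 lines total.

F [2,-]
H [2,-]
H [2,-]
H [2,-]
F [2,3]
H [2,3]
H [2,3]
H [2,3]
H [2,3]
F [1,3]
F [1,4]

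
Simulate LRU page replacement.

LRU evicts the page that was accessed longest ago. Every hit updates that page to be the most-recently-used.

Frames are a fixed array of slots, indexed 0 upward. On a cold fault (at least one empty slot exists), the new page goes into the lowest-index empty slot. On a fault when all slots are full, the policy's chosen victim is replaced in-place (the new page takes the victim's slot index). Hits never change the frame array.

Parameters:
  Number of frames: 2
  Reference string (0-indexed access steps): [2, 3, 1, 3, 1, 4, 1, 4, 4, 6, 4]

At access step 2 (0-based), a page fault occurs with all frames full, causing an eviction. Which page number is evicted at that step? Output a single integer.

Step 0: ref 2 -> FAULT, frames=[2,-]
Step 1: ref 3 -> FAULT, frames=[2,3]
Step 2: ref 1 -> FAULT, evict 2, frames=[1,3]
At step 2: evicted page 2

Answer: 2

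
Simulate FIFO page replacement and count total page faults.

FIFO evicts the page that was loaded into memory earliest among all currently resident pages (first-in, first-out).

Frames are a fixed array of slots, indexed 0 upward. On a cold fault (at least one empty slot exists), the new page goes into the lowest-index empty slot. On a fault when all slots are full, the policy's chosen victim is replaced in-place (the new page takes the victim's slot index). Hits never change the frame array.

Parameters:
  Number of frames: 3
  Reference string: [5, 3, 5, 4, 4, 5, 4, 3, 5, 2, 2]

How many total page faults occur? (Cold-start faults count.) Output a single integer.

Answer: 4

Derivation:
Step 0: ref 5 → FAULT, frames=[5,-,-]
Step 1: ref 3 → FAULT, frames=[5,3,-]
Step 2: ref 5 → HIT, frames=[5,3,-]
Step 3: ref 4 → FAULT, frames=[5,3,4]
Step 4: ref 4 → HIT, frames=[5,3,4]
Step 5: ref 5 → HIT, frames=[5,3,4]
Step 6: ref 4 → HIT, frames=[5,3,4]
Step 7: ref 3 → HIT, frames=[5,3,4]
Step 8: ref 5 → HIT, frames=[5,3,4]
Step 9: ref 2 → FAULT (evict 5), frames=[2,3,4]
Step 10: ref 2 → HIT, frames=[2,3,4]
Total faults: 4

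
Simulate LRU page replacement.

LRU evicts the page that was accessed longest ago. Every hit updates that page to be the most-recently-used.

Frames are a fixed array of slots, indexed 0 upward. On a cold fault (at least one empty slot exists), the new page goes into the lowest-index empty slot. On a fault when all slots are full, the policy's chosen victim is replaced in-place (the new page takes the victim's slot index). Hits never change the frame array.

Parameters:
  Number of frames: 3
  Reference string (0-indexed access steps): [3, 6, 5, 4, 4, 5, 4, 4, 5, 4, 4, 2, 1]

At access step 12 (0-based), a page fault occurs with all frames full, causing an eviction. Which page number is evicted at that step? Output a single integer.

Step 0: ref 3 -> FAULT, frames=[3,-,-]
Step 1: ref 6 -> FAULT, frames=[3,6,-]
Step 2: ref 5 -> FAULT, frames=[3,6,5]
Step 3: ref 4 -> FAULT, evict 3, frames=[4,6,5]
Step 4: ref 4 -> HIT, frames=[4,6,5]
Step 5: ref 5 -> HIT, frames=[4,6,5]
Step 6: ref 4 -> HIT, frames=[4,6,5]
Step 7: ref 4 -> HIT, frames=[4,6,5]
Step 8: ref 5 -> HIT, frames=[4,6,5]
Step 9: ref 4 -> HIT, frames=[4,6,5]
Step 10: ref 4 -> HIT, frames=[4,6,5]
Step 11: ref 2 -> FAULT, evict 6, frames=[4,2,5]
Step 12: ref 1 -> FAULT, evict 5, frames=[4,2,1]
At step 12: evicted page 5

Answer: 5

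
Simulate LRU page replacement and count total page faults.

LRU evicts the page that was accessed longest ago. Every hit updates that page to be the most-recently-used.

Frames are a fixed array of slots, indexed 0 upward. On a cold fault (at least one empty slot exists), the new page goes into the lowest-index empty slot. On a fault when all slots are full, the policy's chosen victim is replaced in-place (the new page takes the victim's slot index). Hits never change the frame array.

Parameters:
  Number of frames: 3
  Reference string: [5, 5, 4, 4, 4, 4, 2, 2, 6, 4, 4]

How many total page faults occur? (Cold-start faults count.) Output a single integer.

Step 0: ref 5 → FAULT, frames=[5,-,-]
Step 1: ref 5 → HIT, frames=[5,-,-]
Step 2: ref 4 → FAULT, frames=[5,4,-]
Step 3: ref 4 → HIT, frames=[5,4,-]
Step 4: ref 4 → HIT, frames=[5,4,-]
Step 5: ref 4 → HIT, frames=[5,4,-]
Step 6: ref 2 → FAULT, frames=[5,4,2]
Step 7: ref 2 → HIT, frames=[5,4,2]
Step 8: ref 6 → FAULT (evict 5), frames=[6,4,2]
Step 9: ref 4 → HIT, frames=[6,4,2]
Step 10: ref 4 → HIT, frames=[6,4,2]
Total faults: 4

Answer: 4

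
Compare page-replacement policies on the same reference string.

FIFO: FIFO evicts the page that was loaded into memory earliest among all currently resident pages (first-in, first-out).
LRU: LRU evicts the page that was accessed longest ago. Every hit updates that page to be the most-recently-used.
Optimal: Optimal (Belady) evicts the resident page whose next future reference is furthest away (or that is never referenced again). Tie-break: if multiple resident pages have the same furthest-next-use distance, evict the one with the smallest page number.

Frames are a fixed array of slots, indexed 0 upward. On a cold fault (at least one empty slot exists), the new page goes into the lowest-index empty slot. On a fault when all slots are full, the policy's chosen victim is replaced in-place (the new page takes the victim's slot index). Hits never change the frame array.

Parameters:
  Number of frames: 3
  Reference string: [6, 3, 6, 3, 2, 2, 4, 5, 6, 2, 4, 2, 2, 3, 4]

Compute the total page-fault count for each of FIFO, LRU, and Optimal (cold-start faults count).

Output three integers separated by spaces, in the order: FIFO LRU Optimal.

--- FIFO ---
  step 0: ref 6 -> FAULT, frames=[6,-,-] (faults so far: 1)
  step 1: ref 3 -> FAULT, frames=[6,3,-] (faults so far: 2)
  step 2: ref 6 -> HIT, frames=[6,3,-] (faults so far: 2)
  step 3: ref 3 -> HIT, frames=[6,3,-] (faults so far: 2)
  step 4: ref 2 -> FAULT, frames=[6,3,2] (faults so far: 3)
  step 5: ref 2 -> HIT, frames=[6,3,2] (faults so far: 3)
  step 6: ref 4 -> FAULT, evict 6, frames=[4,3,2] (faults so far: 4)
  step 7: ref 5 -> FAULT, evict 3, frames=[4,5,2] (faults so far: 5)
  step 8: ref 6 -> FAULT, evict 2, frames=[4,5,6] (faults so far: 6)
  step 9: ref 2 -> FAULT, evict 4, frames=[2,5,6] (faults so far: 7)
  step 10: ref 4 -> FAULT, evict 5, frames=[2,4,6] (faults so far: 8)
  step 11: ref 2 -> HIT, frames=[2,4,6] (faults so far: 8)
  step 12: ref 2 -> HIT, frames=[2,4,6] (faults so far: 8)
  step 13: ref 3 -> FAULT, evict 6, frames=[2,4,3] (faults so far: 9)
  step 14: ref 4 -> HIT, frames=[2,4,3] (faults so far: 9)
  FIFO total faults: 9
--- LRU ---
  step 0: ref 6 -> FAULT, frames=[6,-,-] (faults so far: 1)
  step 1: ref 3 -> FAULT, frames=[6,3,-] (faults so far: 2)
  step 2: ref 6 -> HIT, frames=[6,3,-] (faults so far: 2)
  step 3: ref 3 -> HIT, frames=[6,3,-] (faults so far: 2)
  step 4: ref 2 -> FAULT, frames=[6,3,2] (faults so far: 3)
  step 5: ref 2 -> HIT, frames=[6,3,2] (faults so far: 3)
  step 6: ref 4 -> FAULT, evict 6, frames=[4,3,2] (faults so far: 4)
  step 7: ref 5 -> FAULT, evict 3, frames=[4,5,2] (faults so far: 5)
  step 8: ref 6 -> FAULT, evict 2, frames=[4,5,6] (faults so far: 6)
  step 9: ref 2 -> FAULT, evict 4, frames=[2,5,6] (faults so far: 7)
  step 10: ref 4 -> FAULT, evict 5, frames=[2,4,6] (faults so far: 8)
  step 11: ref 2 -> HIT, frames=[2,4,6] (faults so far: 8)
  step 12: ref 2 -> HIT, frames=[2,4,6] (faults so far: 8)
  step 13: ref 3 -> FAULT, evict 6, frames=[2,4,3] (faults so far: 9)
  step 14: ref 4 -> HIT, frames=[2,4,3] (faults so far: 9)
  LRU total faults: 9
--- Optimal ---
  step 0: ref 6 -> FAULT, frames=[6,-,-] (faults so far: 1)
  step 1: ref 3 -> FAULT, frames=[6,3,-] (faults so far: 2)
  step 2: ref 6 -> HIT, frames=[6,3,-] (faults so far: 2)
  step 3: ref 3 -> HIT, frames=[6,3,-] (faults so far: 2)
  step 4: ref 2 -> FAULT, frames=[6,3,2] (faults so far: 3)
  step 5: ref 2 -> HIT, frames=[6,3,2] (faults so far: 3)
  step 6: ref 4 -> FAULT, evict 3, frames=[6,4,2] (faults so far: 4)
  step 7: ref 5 -> FAULT, evict 4, frames=[6,5,2] (faults so far: 5)
  step 8: ref 6 -> HIT, frames=[6,5,2] (faults so far: 5)
  step 9: ref 2 -> HIT, frames=[6,5,2] (faults so far: 5)
  step 10: ref 4 -> FAULT, evict 5, frames=[6,4,2] (faults so far: 6)
  step 11: ref 2 -> HIT, frames=[6,4,2] (faults so far: 6)
  step 12: ref 2 -> HIT, frames=[6,4,2] (faults so far: 6)
  step 13: ref 3 -> FAULT, evict 2, frames=[6,4,3] (faults so far: 7)
  step 14: ref 4 -> HIT, frames=[6,4,3] (faults so far: 7)
  Optimal total faults: 7

Answer: 9 9 7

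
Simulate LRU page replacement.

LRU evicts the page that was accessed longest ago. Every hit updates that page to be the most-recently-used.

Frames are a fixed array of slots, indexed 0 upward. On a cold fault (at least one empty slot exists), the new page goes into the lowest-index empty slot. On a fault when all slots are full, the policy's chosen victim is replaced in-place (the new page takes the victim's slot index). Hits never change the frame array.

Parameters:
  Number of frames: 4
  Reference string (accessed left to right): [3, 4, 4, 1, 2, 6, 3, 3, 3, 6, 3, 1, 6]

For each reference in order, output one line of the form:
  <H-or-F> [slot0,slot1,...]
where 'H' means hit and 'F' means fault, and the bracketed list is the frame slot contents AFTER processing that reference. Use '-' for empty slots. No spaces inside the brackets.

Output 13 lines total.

F [3,-,-,-]
F [3,4,-,-]
H [3,4,-,-]
F [3,4,1,-]
F [3,4,1,2]
F [6,4,1,2]
F [6,3,1,2]
H [6,3,1,2]
H [6,3,1,2]
H [6,3,1,2]
H [6,3,1,2]
H [6,3,1,2]
H [6,3,1,2]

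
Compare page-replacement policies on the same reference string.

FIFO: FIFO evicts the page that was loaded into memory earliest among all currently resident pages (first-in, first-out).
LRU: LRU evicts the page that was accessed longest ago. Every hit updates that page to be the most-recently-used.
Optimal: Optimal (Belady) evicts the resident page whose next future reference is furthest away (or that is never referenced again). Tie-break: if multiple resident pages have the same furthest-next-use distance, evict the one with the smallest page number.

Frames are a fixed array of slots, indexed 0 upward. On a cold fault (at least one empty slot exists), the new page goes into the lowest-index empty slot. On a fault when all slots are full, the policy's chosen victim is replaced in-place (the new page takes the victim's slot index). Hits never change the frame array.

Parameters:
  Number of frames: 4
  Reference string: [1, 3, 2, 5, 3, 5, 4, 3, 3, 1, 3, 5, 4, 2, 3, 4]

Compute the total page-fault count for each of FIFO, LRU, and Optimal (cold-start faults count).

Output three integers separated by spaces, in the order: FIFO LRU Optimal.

Answer: 8 7 6

Derivation:
--- FIFO ---
  step 0: ref 1 -> FAULT, frames=[1,-,-,-] (faults so far: 1)
  step 1: ref 3 -> FAULT, frames=[1,3,-,-] (faults so far: 2)
  step 2: ref 2 -> FAULT, frames=[1,3,2,-] (faults so far: 3)
  step 3: ref 5 -> FAULT, frames=[1,3,2,5] (faults so far: 4)
  step 4: ref 3 -> HIT, frames=[1,3,2,5] (faults so far: 4)
  step 5: ref 5 -> HIT, frames=[1,3,2,5] (faults so far: 4)
  step 6: ref 4 -> FAULT, evict 1, frames=[4,3,2,5] (faults so far: 5)
  step 7: ref 3 -> HIT, frames=[4,3,2,5] (faults so far: 5)
  step 8: ref 3 -> HIT, frames=[4,3,2,5] (faults so far: 5)
  step 9: ref 1 -> FAULT, evict 3, frames=[4,1,2,5] (faults so far: 6)
  step 10: ref 3 -> FAULT, evict 2, frames=[4,1,3,5] (faults so far: 7)
  step 11: ref 5 -> HIT, frames=[4,1,3,5] (faults so far: 7)
  step 12: ref 4 -> HIT, frames=[4,1,3,5] (faults so far: 7)
  step 13: ref 2 -> FAULT, evict 5, frames=[4,1,3,2] (faults so far: 8)
  step 14: ref 3 -> HIT, frames=[4,1,3,2] (faults so far: 8)
  step 15: ref 4 -> HIT, frames=[4,1,3,2] (faults so far: 8)
  FIFO total faults: 8
--- LRU ---
  step 0: ref 1 -> FAULT, frames=[1,-,-,-] (faults so far: 1)
  step 1: ref 3 -> FAULT, frames=[1,3,-,-] (faults so far: 2)
  step 2: ref 2 -> FAULT, frames=[1,3,2,-] (faults so far: 3)
  step 3: ref 5 -> FAULT, frames=[1,3,2,5] (faults so far: 4)
  step 4: ref 3 -> HIT, frames=[1,3,2,5] (faults so far: 4)
  step 5: ref 5 -> HIT, frames=[1,3,2,5] (faults so far: 4)
  step 6: ref 4 -> FAULT, evict 1, frames=[4,3,2,5] (faults so far: 5)
  step 7: ref 3 -> HIT, frames=[4,3,2,5] (faults so far: 5)
  step 8: ref 3 -> HIT, frames=[4,3,2,5] (faults so far: 5)
  step 9: ref 1 -> FAULT, evict 2, frames=[4,3,1,5] (faults so far: 6)
  step 10: ref 3 -> HIT, frames=[4,3,1,5] (faults so far: 6)
  step 11: ref 5 -> HIT, frames=[4,3,1,5] (faults so far: 6)
  step 12: ref 4 -> HIT, frames=[4,3,1,5] (faults so far: 6)
  step 13: ref 2 -> FAULT, evict 1, frames=[4,3,2,5] (faults so far: 7)
  step 14: ref 3 -> HIT, frames=[4,3,2,5] (faults so far: 7)
  step 15: ref 4 -> HIT, frames=[4,3,2,5] (faults so far: 7)
  LRU total faults: 7
--- Optimal ---
  step 0: ref 1 -> FAULT, frames=[1,-,-,-] (faults so far: 1)
  step 1: ref 3 -> FAULT, frames=[1,3,-,-] (faults so far: 2)
  step 2: ref 2 -> FAULT, frames=[1,3,2,-] (faults so far: 3)
  step 3: ref 5 -> FAULT, frames=[1,3,2,5] (faults so far: 4)
  step 4: ref 3 -> HIT, frames=[1,3,2,5] (faults so far: 4)
  step 5: ref 5 -> HIT, frames=[1,3,2,5] (faults so far: 4)
  step 6: ref 4 -> FAULT, evict 2, frames=[1,3,4,5] (faults so far: 5)
  step 7: ref 3 -> HIT, frames=[1,3,4,5] (faults so far: 5)
  step 8: ref 3 -> HIT, frames=[1,3,4,5] (faults so far: 5)
  step 9: ref 1 -> HIT, frames=[1,3,4,5] (faults so far: 5)
  step 10: ref 3 -> HIT, frames=[1,3,4,5] (faults so far: 5)
  step 11: ref 5 -> HIT, frames=[1,3,4,5] (faults so far: 5)
  step 12: ref 4 -> HIT, frames=[1,3,4,5] (faults so far: 5)
  step 13: ref 2 -> FAULT, evict 1, frames=[2,3,4,5] (faults so far: 6)
  step 14: ref 3 -> HIT, frames=[2,3,4,5] (faults so far: 6)
  step 15: ref 4 -> HIT, frames=[2,3,4,5] (faults so far: 6)
  Optimal total faults: 6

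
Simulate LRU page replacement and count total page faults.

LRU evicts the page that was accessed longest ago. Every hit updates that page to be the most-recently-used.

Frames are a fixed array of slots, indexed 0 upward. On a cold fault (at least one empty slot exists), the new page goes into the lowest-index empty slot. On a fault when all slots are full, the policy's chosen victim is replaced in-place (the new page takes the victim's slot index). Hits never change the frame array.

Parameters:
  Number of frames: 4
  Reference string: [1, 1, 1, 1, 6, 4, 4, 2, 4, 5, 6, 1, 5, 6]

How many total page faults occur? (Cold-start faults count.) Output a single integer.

Step 0: ref 1 → FAULT, frames=[1,-,-,-]
Step 1: ref 1 → HIT, frames=[1,-,-,-]
Step 2: ref 1 → HIT, frames=[1,-,-,-]
Step 3: ref 1 → HIT, frames=[1,-,-,-]
Step 4: ref 6 → FAULT, frames=[1,6,-,-]
Step 5: ref 4 → FAULT, frames=[1,6,4,-]
Step 6: ref 4 → HIT, frames=[1,6,4,-]
Step 7: ref 2 → FAULT, frames=[1,6,4,2]
Step 8: ref 4 → HIT, frames=[1,6,4,2]
Step 9: ref 5 → FAULT (evict 1), frames=[5,6,4,2]
Step 10: ref 6 → HIT, frames=[5,6,4,2]
Step 11: ref 1 → FAULT (evict 2), frames=[5,6,4,1]
Step 12: ref 5 → HIT, frames=[5,6,4,1]
Step 13: ref 6 → HIT, frames=[5,6,4,1]
Total faults: 6

Answer: 6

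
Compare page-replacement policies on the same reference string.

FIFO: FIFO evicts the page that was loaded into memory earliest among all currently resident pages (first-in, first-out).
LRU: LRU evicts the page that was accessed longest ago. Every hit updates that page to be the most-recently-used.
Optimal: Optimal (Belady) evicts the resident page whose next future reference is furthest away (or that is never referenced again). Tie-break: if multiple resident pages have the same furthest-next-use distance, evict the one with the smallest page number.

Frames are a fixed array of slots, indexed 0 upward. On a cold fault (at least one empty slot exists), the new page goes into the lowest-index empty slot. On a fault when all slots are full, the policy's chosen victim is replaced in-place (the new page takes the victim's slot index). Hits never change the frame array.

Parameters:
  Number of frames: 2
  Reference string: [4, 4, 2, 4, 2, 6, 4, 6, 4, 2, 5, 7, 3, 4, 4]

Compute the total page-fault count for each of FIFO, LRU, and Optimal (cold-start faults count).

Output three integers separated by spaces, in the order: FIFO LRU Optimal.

Answer: 9 9 7

Derivation:
--- FIFO ---
  step 0: ref 4 -> FAULT, frames=[4,-] (faults so far: 1)
  step 1: ref 4 -> HIT, frames=[4,-] (faults so far: 1)
  step 2: ref 2 -> FAULT, frames=[4,2] (faults so far: 2)
  step 3: ref 4 -> HIT, frames=[4,2] (faults so far: 2)
  step 4: ref 2 -> HIT, frames=[4,2] (faults so far: 2)
  step 5: ref 6 -> FAULT, evict 4, frames=[6,2] (faults so far: 3)
  step 6: ref 4 -> FAULT, evict 2, frames=[6,4] (faults so far: 4)
  step 7: ref 6 -> HIT, frames=[6,4] (faults so far: 4)
  step 8: ref 4 -> HIT, frames=[6,4] (faults so far: 4)
  step 9: ref 2 -> FAULT, evict 6, frames=[2,4] (faults so far: 5)
  step 10: ref 5 -> FAULT, evict 4, frames=[2,5] (faults so far: 6)
  step 11: ref 7 -> FAULT, evict 2, frames=[7,5] (faults so far: 7)
  step 12: ref 3 -> FAULT, evict 5, frames=[7,3] (faults so far: 8)
  step 13: ref 4 -> FAULT, evict 7, frames=[4,3] (faults so far: 9)
  step 14: ref 4 -> HIT, frames=[4,3] (faults so far: 9)
  FIFO total faults: 9
--- LRU ---
  step 0: ref 4 -> FAULT, frames=[4,-] (faults so far: 1)
  step 1: ref 4 -> HIT, frames=[4,-] (faults so far: 1)
  step 2: ref 2 -> FAULT, frames=[4,2] (faults so far: 2)
  step 3: ref 4 -> HIT, frames=[4,2] (faults so far: 2)
  step 4: ref 2 -> HIT, frames=[4,2] (faults so far: 2)
  step 5: ref 6 -> FAULT, evict 4, frames=[6,2] (faults so far: 3)
  step 6: ref 4 -> FAULT, evict 2, frames=[6,4] (faults so far: 4)
  step 7: ref 6 -> HIT, frames=[6,4] (faults so far: 4)
  step 8: ref 4 -> HIT, frames=[6,4] (faults so far: 4)
  step 9: ref 2 -> FAULT, evict 6, frames=[2,4] (faults so far: 5)
  step 10: ref 5 -> FAULT, evict 4, frames=[2,5] (faults so far: 6)
  step 11: ref 7 -> FAULT, evict 2, frames=[7,5] (faults so far: 7)
  step 12: ref 3 -> FAULT, evict 5, frames=[7,3] (faults so far: 8)
  step 13: ref 4 -> FAULT, evict 7, frames=[4,3] (faults so far: 9)
  step 14: ref 4 -> HIT, frames=[4,3] (faults so far: 9)
  LRU total faults: 9
--- Optimal ---
  step 0: ref 4 -> FAULT, frames=[4,-] (faults so far: 1)
  step 1: ref 4 -> HIT, frames=[4,-] (faults so far: 1)
  step 2: ref 2 -> FAULT, frames=[4,2] (faults so far: 2)
  step 3: ref 4 -> HIT, frames=[4,2] (faults so far: 2)
  step 4: ref 2 -> HIT, frames=[4,2] (faults so far: 2)
  step 5: ref 6 -> FAULT, evict 2, frames=[4,6] (faults so far: 3)
  step 6: ref 4 -> HIT, frames=[4,6] (faults so far: 3)
  step 7: ref 6 -> HIT, frames=[4,6] (faults so far: 3)
  step 8: ref 4 -> HIT, frames=[4,6] (faults so far: 3)
  step 9: ref 2 -> FAULT, evict 6, frames=[4,2] (faults so far: 4)
  step 10: ref 5 -> FAULT, evict 2, frames=[4,5] (faults so far: 5)
  step 11: ref 7 -> FAULT, evict 5, frames=[4,7] (faults so far: 6)
  step 12: ref 3 -> FAULT, evict 7, frames=[4,3] (faults so far: 7)
  step 13: ref 4 -> HIT, frames=[4,3] (faults so far: 7)
  step 14: ref 4 -> HIT, frames=[4,3] (faults so far: 7)
  Optimal total faults: 7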